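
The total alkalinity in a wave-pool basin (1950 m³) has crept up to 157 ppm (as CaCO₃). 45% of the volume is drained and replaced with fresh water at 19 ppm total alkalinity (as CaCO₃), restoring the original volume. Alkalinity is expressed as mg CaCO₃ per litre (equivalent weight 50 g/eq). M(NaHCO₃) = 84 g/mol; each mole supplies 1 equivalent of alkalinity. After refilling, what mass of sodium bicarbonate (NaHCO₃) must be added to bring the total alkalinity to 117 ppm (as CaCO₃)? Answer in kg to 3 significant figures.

72.4 kg

Volume: 1950 m³ = 1,950,000 L.
After draining 45% and refilling: 157 × 0.55 + 19 × 0.45 = 94.9 ppm.
Deficit to target: 117 − 94.9 = 22.1 mg/L.
As CaCO₃: 22.1 mg/L × 1,950,000 L = 43,090 g; ÷ 50 g/eq ÷ 1 = 861.9 mol NaHCO₃.
Mass: 861.9 × 84 = 72,400 g.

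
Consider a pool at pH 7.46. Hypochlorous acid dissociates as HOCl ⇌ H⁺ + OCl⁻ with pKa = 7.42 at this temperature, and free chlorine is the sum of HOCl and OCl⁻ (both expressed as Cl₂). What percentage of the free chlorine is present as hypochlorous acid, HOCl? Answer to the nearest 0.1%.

47.7%

[OCl⁻]/[HOCl] = 10^(pH − pKa) = 10^(7.46 − 7.42) = 10^0.04 = 1.096.
Fraction as HOCl = 1 / (1 + 1.096) = 0.477.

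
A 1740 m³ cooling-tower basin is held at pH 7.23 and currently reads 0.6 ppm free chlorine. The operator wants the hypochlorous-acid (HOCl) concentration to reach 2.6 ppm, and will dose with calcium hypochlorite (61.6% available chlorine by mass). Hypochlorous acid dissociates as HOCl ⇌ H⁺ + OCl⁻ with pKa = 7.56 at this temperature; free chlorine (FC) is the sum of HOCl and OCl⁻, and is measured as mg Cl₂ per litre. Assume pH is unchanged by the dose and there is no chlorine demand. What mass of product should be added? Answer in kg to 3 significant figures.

Volume: 1740 m³ = 1,740,000 L.
[OCl⁻]/[HOCl] = 10^(pH − pKa) = 10^(7.23 − 7.56) = 0.4677; fraction as HOCl = 1/(1 + 0.4677) = 0.6813.
Free chlorine required for 2.6 ppm HOCl: 2.6 / 0.6813 = 3.816 ppm.
FC to add: 3.816 − 0.6 = 3.216 mg/L as Cl₂.
Cl₂ equivalent: 3.216 mg/L × 1,740,000 L = 5596 g.
Product at 61.6% available Cl: 5596 / 0.616 = 9084 g.

9.08 kg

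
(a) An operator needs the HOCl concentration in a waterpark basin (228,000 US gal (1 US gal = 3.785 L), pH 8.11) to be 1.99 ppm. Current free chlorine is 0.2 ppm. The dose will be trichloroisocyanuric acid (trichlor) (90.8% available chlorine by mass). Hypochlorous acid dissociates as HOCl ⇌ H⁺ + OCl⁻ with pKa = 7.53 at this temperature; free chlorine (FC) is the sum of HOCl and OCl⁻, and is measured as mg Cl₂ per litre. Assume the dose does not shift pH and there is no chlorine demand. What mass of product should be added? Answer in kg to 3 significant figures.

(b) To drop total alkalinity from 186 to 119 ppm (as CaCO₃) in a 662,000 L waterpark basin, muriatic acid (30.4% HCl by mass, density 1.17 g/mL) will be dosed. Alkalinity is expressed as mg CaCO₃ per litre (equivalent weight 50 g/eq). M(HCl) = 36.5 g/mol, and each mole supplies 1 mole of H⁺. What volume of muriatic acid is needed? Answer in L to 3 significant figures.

(a) 8.89 kg; (b) 91.0 L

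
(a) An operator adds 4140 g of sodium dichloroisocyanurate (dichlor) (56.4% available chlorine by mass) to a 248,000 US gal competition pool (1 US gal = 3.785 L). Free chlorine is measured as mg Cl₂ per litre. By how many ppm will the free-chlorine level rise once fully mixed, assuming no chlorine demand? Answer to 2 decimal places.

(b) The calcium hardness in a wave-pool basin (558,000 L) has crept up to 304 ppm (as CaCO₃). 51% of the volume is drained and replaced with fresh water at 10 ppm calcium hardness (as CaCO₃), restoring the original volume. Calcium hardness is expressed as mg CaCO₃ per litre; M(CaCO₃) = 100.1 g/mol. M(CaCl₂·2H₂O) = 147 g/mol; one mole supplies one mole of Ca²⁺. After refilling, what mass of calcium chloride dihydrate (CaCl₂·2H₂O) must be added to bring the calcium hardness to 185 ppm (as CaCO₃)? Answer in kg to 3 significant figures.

(a) 2.49 ppm; (b) 25.4 kg

(a) Volume: 248,000 US gal × 3.785 L/gal = 938,680 L.
(a) Available chlorine delivered: 4140 g × 0.564 = 2335 g as Cl₂.
(a) Concentration rise: 2335 g / 938,680 L = 2.487 mg/L = 2.49 ppm.

(b) After draining 51% and refilling: 304 × 0.49 + 10 × 0.51 = 154.06 ppm.
(b) Deficit to target: 185 − 154.06 = 30.94 mg/L.
(b) As CaCO₃: 30.94 mg/L × 558,000 L = 17,260 g; ÷ 100.1 = 172.5 mol Ca²⁺.
(b) Mass: 172.5 × 147 = 25,350 g.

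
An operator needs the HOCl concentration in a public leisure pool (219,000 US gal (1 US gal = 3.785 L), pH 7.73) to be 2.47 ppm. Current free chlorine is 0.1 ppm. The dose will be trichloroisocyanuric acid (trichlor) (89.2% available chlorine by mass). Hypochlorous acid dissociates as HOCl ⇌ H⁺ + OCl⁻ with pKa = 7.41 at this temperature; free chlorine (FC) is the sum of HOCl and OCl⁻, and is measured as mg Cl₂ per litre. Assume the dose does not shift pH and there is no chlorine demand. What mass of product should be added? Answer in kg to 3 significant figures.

Volume: 219,000 US gal × 3.785 L/gal = 828,915 L.
[OCl⁻]/[HOCl] = 10^(pH − pKa) = 10^(7.73 − 7.41) = 2.089; fraction as HOCl = 1/(1 + 2.089) = 0.3237.
Free chlorine required for 2.47 ppm HOCl: 2.47 / 0.3237 = 7.631 ppm.
FC to add: 7.631 − 0.1 = 7.531 mg/L as Cl₂.
Cl₂ equivalent: 7.531 mg/L × 828,915 L = 6242 g.
Product at 89.2% available Cl: 6242 / 0.892 = 6998 g.

7.00 kg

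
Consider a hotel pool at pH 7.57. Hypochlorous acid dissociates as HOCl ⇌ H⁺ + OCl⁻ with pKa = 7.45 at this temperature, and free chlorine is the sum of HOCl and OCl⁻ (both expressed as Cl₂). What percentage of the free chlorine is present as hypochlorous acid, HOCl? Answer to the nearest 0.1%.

43.1%

[OCl⁻]/[HOCl] = 10^(pH − pKa) = 10^(7.57 − 7.45) = 10^0.12 = 1.318.
Fraction as HOCl = 1 / (1 + 1.318) = 0.4314.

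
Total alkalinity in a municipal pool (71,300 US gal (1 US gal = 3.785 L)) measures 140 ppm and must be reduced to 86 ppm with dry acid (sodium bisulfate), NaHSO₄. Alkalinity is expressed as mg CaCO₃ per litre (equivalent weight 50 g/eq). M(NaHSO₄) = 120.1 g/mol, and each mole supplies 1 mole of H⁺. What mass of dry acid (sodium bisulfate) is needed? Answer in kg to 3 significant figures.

35.0 kg

Volume: 71,300 US gal × 3.785 L/gal = 269,870 L.
Alkalinity to neutralize: (140 − 86) = 54 mg/L as CaCO₃ × 269,870 L = 14,570 g as CaCO₃.
Equivalents of H⁺ required: 14,570 ÷ 50 g/eq = 291.5 eq = 291.5 mol NaHSO₄.
Mass of NaHSO₄: 291.5 × 120.1 = 35,000 g.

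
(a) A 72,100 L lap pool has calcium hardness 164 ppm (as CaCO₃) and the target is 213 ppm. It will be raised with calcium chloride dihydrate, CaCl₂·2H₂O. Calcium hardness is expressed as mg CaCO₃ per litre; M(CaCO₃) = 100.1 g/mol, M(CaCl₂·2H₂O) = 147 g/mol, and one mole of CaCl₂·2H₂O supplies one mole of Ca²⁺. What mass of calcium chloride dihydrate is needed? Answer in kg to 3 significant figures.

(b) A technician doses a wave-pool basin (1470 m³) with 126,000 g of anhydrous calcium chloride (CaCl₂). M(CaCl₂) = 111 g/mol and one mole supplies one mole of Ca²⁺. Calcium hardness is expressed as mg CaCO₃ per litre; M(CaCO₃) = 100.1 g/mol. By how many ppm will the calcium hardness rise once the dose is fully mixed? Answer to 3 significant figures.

(a) Hardness to add: (213 − 164) = 49 mg/L as CaCO₃ × 72,100 L = 3533 g as CaCO₃.
(a) Moles of Ca²⁺ (1 mol Ca²⁺ ≡ 1 mol CaCO₃): 3533 / 100.1 g/mol = 35.29 mol.
(a) Mass of CaCl₂·2H₂O: 35.29 × 147 = 5188 g.

(b) Volume: 1470 m³ = 1,470,000 L.
(b) Moles of Ca²⁺: 126,000 g ÷ 111 g/mol = 1135 mol.
(b) As CaCO₃: 1135 mol × 100.1 g/mol = 113,600 g.
(b) Rise: 113,600 g / 1,470,000 L × 1000 = 77.3 mg/L.

(a) 5.19 kg; (b) 77.3 ppm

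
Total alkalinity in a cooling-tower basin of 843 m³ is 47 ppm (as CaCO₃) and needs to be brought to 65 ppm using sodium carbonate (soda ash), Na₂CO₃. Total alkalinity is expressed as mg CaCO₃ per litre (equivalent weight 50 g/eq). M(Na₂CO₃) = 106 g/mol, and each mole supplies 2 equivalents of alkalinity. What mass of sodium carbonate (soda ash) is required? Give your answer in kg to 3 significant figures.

16.1 kg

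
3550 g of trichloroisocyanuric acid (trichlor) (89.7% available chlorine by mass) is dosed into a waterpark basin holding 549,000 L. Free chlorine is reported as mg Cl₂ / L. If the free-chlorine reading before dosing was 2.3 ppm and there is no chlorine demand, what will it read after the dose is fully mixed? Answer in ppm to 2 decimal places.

8.10 ppm

Available chlorine delivered: 3550 g × 0.897 = 3184 g as Cl₂.
Concentration rise: 3184 g / 549,000 L = 5.8 mg/L = 5.80 ppm.
Final FC: 2.3 + 5.80 = 8.10 ppm.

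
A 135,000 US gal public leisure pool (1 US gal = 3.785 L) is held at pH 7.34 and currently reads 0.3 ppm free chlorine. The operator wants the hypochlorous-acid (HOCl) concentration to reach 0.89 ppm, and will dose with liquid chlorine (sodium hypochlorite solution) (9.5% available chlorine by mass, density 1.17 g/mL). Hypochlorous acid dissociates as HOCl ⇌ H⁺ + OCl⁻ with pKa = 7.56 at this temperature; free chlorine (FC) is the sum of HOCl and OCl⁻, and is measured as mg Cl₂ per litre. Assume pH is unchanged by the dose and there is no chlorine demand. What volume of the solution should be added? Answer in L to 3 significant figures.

Volume: 135,000 US gal × 3.785 L/gal = 510,975 L.
[OCl⁻]/[HOCl] = 10^(pH − pKa) = 10^(7.34 − 7.56) = 0.6026; fraction as HOCl = 1/(1 + 0.6026) = 0.624.
Free chlorine required for 0.89 ppm HOCl: 0.89 / 0.624 = 1.426 ppm.
FC to add: 1.426 − 0.3 = 1.126 mg/L as Cl₂.
Cl₂ equivalent: 1.126 mg/L × 510,975 L = 575.5 g.
Product at 9.5% available Cl: 575.5 / 0.095 = 6058 g.
Volume: 6058 g ÷ 1.17 g/mL = 5178 mL.

5.18 L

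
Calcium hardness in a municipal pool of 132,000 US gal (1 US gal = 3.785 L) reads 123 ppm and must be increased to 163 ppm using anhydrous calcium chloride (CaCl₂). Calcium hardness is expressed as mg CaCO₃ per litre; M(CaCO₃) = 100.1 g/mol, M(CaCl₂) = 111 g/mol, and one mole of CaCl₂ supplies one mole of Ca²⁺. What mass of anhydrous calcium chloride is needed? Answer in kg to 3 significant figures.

22.2 kg

Volume: 132,000 US gal × 3.785 L/gal = 499,620 L.
Hardness to add: (163 − 123) = 40 mg/L as CaCO₃ × 499,620 L = 19,980 g as CaCO₃.
Moles of Ca²⁺ (1 mol Ca²⁺ ≡ 1 mol CaCO₃): 19,980 / 100.1 g/mol = 199.6 mol.
Mass of CaCl₂: 199.6 × 111 = 22,160 g.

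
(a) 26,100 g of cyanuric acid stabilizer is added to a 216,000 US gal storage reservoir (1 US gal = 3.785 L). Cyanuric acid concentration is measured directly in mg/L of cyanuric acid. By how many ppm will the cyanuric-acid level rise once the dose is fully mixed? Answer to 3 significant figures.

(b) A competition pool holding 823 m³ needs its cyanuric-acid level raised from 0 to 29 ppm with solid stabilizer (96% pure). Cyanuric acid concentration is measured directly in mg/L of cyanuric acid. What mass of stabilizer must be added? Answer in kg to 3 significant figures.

(a) 31.9 ppm; (b) 24.9 kg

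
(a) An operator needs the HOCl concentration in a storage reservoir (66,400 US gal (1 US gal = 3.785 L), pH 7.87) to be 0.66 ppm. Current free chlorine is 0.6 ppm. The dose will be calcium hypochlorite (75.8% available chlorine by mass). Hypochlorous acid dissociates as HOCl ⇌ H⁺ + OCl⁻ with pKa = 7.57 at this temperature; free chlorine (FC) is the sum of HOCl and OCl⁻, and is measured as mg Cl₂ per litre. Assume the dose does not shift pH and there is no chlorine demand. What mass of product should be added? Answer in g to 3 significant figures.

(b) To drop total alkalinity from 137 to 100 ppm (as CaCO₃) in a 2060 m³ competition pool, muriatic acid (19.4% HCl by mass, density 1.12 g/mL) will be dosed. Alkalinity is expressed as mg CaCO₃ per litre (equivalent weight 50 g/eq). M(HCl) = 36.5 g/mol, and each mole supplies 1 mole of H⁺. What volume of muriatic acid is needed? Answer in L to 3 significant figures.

(a) Volume: 66,400 US gal × 3.785 L/gal = 251,324 L.
(a) [OCl⁻]/[HOCl] = 10^(pH − pKa) = 10^(7.87 − 7.57) = 1.995; fraction as HOCl = 1/(1 + 1.995) = 0.3339.
(a) Free chlorine required for 0.66 ppm HOCl: 0.66 / 0.3339 = 1.977 ppm.
(a) FC to add: 1.977 − 0.6 = 1.377 mg/L as Cl₂.
(a) Cl₂ equivalent: 1.377 mg/L × 251,324 L = 346 g.
(a) Product at 75.8% available Cl: 346 / 0.758 = 456.5 g.

(b) Volume: 2060 m³ = 2,060,000 L.
(b) Alkalinity to neutralize: (137 − 100) = 37 mg/L as CaCO₃ × 2,060,000 L = 76,220 g as CaCO₃.
(b) Equivalents of H⁺ required: 76,220 ÷ 50 g/eq = 1524 eq = 1524 mol HCl.
(b) Mass of HCl: 1524 × 36.5 = 55,640 g.
(b) Mass of 19.4% solution: 55,640 / 0.194 = 286,800 g.
(b) Volume: 286,800 g ÷ 1.12 g/mL = 256,100 mL.

(a) 457 g; (b) 256 L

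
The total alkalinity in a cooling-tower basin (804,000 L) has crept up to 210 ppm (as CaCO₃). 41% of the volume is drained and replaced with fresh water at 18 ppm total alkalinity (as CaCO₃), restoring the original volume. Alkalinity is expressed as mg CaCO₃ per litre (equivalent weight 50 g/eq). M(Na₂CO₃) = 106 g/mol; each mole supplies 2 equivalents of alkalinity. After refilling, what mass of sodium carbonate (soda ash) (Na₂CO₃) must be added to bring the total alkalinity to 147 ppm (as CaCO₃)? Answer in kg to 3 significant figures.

13.4 kg

After draining 41% and refilling: 210 × 0.59 + 18 × 0.41 = 131.28 ppm.
Deficit to target: 147 − 131.28 = 15.72 mg/L.
As CaCO₃: 15.72 mg/L × 804,000 L = 12,640 g; ÷ 50 g/eq ÷ 2 = 126.4 mol Na₂CO₃.
Mass: 126.4 × 106 = 13,400 g.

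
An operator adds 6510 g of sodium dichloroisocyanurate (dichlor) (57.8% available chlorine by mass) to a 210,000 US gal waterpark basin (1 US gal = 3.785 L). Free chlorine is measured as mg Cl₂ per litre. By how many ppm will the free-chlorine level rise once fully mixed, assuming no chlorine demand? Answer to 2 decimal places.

Volume: 210,000 US gal × 3.785 L/gal = 794,850 L.
Available chlorine delivered: 6510 g × 0.578 = 3763 g as Cl₂.
Concentration rise: 3763 g / 794,850 L = 4.734 mg/L = 4.73 ppm.

4.73 ppm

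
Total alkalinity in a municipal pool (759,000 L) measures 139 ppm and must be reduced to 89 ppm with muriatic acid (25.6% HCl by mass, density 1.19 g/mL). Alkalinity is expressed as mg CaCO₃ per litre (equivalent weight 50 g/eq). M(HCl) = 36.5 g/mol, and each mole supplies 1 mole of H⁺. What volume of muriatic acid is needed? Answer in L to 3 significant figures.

Alkalinity to neutralize: (139 − 89) = 50 mg/L as CaCO₃ × 759,000 L = 37,950 g as CaCO₃.
Equivalents of H⁺ required: 37,950 ÷ 50 g/eq = 759 eq = 759 mol HCl.
Mass of HCl: 759 × 36.5 = 27,700 g.
Mass of 25.6% solution: 27,700 / 0.256 = 108,200 g.
Volume: 108,200 g ÷ 1.19 g/mL = 90,940 mL.

90.9 L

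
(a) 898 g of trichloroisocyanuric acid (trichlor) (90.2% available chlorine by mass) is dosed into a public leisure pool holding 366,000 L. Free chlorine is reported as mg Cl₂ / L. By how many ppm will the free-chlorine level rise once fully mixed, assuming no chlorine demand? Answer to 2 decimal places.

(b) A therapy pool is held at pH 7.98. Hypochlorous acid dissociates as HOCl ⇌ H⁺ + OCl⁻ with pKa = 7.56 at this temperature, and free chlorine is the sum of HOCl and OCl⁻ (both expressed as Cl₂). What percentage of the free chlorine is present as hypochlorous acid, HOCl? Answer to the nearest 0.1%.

(a) 2.21 ppm; (b) 27.5%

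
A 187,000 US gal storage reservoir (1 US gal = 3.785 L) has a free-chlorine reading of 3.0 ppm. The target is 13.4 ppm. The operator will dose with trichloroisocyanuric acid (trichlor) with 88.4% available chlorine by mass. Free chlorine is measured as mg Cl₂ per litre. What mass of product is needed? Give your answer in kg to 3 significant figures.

8.33 kg

Volume: 187,000 US gal × 3.785 L/gal = 707,795 L.
Chlorine deficit: 13.4 − 3.0 = 10.4 ppm = 10.4 mg/L as Cl₂.
Cl₂ equivalent needed: 10.4 mg/L × 707,795 L = 7,361,000 mg = 7361 g.
Product at 88.4% available chlorine: 7361 / 0.884 = 8327 g.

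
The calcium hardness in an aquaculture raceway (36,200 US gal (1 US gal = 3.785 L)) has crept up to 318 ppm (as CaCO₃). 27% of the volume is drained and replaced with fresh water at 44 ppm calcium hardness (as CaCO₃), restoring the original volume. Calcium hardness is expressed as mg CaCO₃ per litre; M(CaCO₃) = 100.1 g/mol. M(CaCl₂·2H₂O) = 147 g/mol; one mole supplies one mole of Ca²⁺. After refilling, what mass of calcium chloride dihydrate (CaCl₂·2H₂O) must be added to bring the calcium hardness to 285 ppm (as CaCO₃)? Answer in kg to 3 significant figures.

Volume: 36,200 US gal × 3.785 L/gal = 137,017 L.
After draining 27% and refilling: 318 × 0.73 + 44 × 0.27 = 244.02 ppm.
Deficit to target: 285 − 244.02 = 40.98 mg/L.
As CaCO₃: 40.98 mg/L × 137,017 L = 5615 g; ÷ 100.1 = 56.09 mol Ca²⁺.
Mass: 56.09 × 147 = 8246 g.

8.25 kg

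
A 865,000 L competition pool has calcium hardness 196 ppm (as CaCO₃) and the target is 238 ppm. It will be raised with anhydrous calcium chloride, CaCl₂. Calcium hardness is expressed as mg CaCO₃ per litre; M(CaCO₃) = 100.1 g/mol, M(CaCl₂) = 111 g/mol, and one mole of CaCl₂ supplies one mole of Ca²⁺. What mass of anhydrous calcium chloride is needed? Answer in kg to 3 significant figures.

40.3 kg

Hardness to add: (238 − 196) = 42 mg/L as CaCO₃ × 865,000 L = 36,330 g as CaCO₃.
Moles of Ca²⁺ (1 mol Ca²⁺ ≡ 1 mol CaCO₃): 36,330 / 100.1 g/mol = 362.9 mol.
Mass of CaCl₂: 362.9 × 111 = 40,290 g.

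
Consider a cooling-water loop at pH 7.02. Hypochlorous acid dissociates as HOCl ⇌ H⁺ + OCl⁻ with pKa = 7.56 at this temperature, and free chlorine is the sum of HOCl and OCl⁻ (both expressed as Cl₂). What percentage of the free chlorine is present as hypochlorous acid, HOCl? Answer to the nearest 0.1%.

77.6%

[OCl⁻]/[HOCl] = 10^(pH − pKa) = 10^(7.02 − 7.56) = 10^-0.54 = 0.2884.
Fraction as HOCl = 1 / (1 + 0.2884) = 0.7762.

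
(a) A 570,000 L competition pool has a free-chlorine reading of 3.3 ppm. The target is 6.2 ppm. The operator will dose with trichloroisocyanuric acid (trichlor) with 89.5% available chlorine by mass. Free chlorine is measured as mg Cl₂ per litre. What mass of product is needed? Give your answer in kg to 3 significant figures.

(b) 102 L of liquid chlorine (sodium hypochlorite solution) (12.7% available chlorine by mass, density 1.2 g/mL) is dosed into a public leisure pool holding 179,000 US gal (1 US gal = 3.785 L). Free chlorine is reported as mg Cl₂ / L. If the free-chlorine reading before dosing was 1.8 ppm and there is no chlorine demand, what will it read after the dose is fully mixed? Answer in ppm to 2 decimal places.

(a) 1.85 kg; (b) 24.74 ppm

(a) Chlorine deficit: 6.2 − 3.3 = 2.9 ppm = 2.9 mg/L as Cl₂.
(a) Cl₂ equivalent needed: 2.9 mg/L × 570,000 L = 1,653,000 mg = 1653 g.
(a) Product at 89.5% available chlorine: 1653 / 0.895 = 1847 g.

(b) Volume: 179,000 US gal × 3.785 L/gal = 677,515 L.
(b) Mass of solution: 102 L × 1000 mL/L × 1.2 g/mL = 122,400 g.
(b) Available chlorine delivered: 122,400 g × 0.127 = 15,540 g as Cl₂.
(b) Concentration rise: 15,540 g / 677,515 L = 22.94 mg/L = 22.94 ppm.
(b) Final FC: 1.8 + 22.94 = 24.74 ppm.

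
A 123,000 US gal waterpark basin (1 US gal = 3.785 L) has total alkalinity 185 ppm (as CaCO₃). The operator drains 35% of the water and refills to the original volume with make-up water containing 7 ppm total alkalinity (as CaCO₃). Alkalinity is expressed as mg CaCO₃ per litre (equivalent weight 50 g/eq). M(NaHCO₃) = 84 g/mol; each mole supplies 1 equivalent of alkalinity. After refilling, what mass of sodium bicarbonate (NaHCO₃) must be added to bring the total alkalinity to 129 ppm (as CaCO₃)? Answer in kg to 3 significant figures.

Volume: 123,000 US gal × 3.785 L/gal = 465,555 L.
After draining 35% and refilling: 185 × 0.65 + 7 × 0.35 = 122.7 ppm.
Deficit to target: 129 − 122.7 = 6.3 mg/L.
As CaCO₃: 6.3 mg/L × 465,555 L = 2933 g; ÷ 50 g/eq ÷ 1 = 58.66 mol NaHCO₃.
Mass: 58.66 × 84 = 4927 g.

4.93 kg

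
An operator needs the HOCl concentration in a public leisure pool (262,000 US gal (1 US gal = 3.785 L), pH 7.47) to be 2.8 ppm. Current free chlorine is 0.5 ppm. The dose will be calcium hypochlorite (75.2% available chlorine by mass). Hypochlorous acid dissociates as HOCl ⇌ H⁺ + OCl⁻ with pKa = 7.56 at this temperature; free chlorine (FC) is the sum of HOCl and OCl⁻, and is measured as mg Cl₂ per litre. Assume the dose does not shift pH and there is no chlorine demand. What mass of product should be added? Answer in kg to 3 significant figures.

Volume: 262,000 US gal × 3.785 L/gal = 991,670 L.
[OCl⁻]/[HOCl] = 10^(pH − pKa) = 10^(7.47 − 7.56) = 0.8128; fraction as HOCl = 1/(1 + 0.8128) = 0.5516.
Free chlorine required for 2.8 ppm HOCl: 2.8 / 0.5516 = 5.076 ppm.
FC to add: 5.076 − 0.5 = 4.576 mg/L as Cl₂.
Cl₂ equivalent: 4.576 mg/L × 991,670 L = 4538 g.
Product at 75.2% available Cl: 4538 / 0.752 = 6034 g.

6.03 kg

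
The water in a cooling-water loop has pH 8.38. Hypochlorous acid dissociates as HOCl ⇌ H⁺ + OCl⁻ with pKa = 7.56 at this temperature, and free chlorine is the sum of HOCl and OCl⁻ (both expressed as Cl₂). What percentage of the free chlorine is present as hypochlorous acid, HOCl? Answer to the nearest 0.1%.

13.1%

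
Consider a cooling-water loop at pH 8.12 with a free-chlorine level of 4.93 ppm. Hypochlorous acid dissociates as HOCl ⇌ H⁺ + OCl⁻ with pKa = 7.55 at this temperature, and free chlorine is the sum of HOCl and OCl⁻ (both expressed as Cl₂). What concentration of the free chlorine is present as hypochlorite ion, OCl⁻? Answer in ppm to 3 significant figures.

[OCl⁻]/[HOCl] = 10^(pH − pKa) = 10^(8.12 − 7.55) = 10^0.57 = 3.715.
Fraction as HOCl = 1 / (1 + 3.715) = 0.2121.
OCl⁻ = (1 − 0.2121) × 4.93 ppm = 3.884 ppm.

3.88 ppm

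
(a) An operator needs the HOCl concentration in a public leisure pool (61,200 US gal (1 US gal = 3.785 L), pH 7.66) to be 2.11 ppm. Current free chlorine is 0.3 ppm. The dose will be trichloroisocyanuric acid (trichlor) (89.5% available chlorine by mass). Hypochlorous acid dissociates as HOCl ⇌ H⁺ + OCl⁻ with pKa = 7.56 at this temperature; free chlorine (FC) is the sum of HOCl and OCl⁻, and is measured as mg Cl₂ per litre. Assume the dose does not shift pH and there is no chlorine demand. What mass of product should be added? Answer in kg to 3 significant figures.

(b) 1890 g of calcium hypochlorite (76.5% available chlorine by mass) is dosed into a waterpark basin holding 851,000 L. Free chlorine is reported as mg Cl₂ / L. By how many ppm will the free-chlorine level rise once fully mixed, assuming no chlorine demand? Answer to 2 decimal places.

(a) 1.16 kg; (b) 1.70 ppm

(a) Volume: 61,200 US gal × 3.785 L/gal = 231,642 L.
(a) [OCl⁻]/[HOCl] = 10^(pH − pKa) = 10^(7.66 − 7.56) = 1.259; fraction as HOCl = 1/(1 + 1.259) = 0.4427.
(a) Free chlorine required for 2.11 ppm HOCl: 2.11 / 0.4427 = 4.766 ppm.
(a) FC to add: 4.766 − 0.3 = 4.466 mg/L as Cl₂.
(a) Cl₂ equivalent: 4.466 mg/L × 231,642 L = 1035 g.
(a) Product at 89.5% available Cl: 1035 / 0.895 = 1156 g.

(b) Available chlorine delivered: 1890 g × 0.765 = 1446 g as Cl₂.
(b) Concentration rise: 1446 g / 851,000 L = 1.699 mg/L = 1.70 ppm.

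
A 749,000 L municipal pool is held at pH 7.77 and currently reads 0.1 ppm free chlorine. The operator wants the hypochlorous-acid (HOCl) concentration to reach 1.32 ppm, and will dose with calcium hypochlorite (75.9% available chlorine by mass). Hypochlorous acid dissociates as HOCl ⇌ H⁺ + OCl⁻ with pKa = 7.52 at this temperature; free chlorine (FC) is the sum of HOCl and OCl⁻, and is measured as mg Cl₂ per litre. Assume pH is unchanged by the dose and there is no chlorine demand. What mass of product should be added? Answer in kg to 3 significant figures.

3.52 kg

[OCl⁻]/[HOCl] = 10^(pH − pKa) = 10^(7.77 − 7.52) = 1.778; fraction as HOCl = 1/(1 + 1.778) = 0.3599.
Free chlorine required for 1.32 ppm HOCl: 1.32 / 0.3599 = 3.667 ppm.
FC to add: 3.667 − 0.1 = 3.567 mg/L as Cl₂.
Cl₂ equivalent: 3.567 mg/L × 749,000 L = 2672 g.
Product at 75.9% available Cl: 2672 / 0.759 = 3520 g.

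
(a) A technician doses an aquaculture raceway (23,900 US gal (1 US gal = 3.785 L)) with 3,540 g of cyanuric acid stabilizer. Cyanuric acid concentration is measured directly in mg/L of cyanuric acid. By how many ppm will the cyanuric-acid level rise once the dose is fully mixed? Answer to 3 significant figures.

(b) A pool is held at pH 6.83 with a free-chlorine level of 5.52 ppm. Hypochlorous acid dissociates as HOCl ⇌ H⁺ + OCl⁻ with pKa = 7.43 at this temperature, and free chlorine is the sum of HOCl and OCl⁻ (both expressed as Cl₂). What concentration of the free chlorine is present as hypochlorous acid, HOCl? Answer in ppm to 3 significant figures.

(a) 39.1 ppm; (b) 4.41 ppm

(a) Volume: 23,900 US gal × 3.785 L/gal = 90,462 L.
(a) Rise: 3,540 g / 90,462 L × 1000 = 39.13 mg/L.

(b) [OCl⁻]/[HOCl] = 10^(pH − pKa) = 10^(6.83 − 7.43) = 10^-0.60 = 0.2512.
(b) Fraction as HOCl = 1 / (1 + 0.2512) = 0.7992.
(b) HOCl = 0.7992 × 5.52 ppm = 4.412 ppm.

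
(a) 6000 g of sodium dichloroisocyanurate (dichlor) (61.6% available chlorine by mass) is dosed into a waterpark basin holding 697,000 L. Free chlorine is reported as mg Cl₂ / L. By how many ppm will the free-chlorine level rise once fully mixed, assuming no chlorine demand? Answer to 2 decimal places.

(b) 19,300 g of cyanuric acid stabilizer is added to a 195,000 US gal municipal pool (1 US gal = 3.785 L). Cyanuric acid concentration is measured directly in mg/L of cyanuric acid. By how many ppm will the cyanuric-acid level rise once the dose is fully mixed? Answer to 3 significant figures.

(a) 5.30 ppm; (b) 26.1 ppm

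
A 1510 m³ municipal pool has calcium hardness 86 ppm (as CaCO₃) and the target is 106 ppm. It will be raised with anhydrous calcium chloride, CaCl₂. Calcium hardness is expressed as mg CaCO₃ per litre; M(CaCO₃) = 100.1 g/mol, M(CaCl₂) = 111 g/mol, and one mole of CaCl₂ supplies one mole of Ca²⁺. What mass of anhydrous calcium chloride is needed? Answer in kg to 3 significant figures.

33.5 kg

Volume: 1510 m³ = 1,510,000 L.
Hardness to add: (106 − 86) = 20 mg/L as CaCO₃ × 1,510,000 L = 30,200 g as CaCO₃.
Moles of Ca²⁺ (1 mol Ca²⁺ ≡ 1 mol CaCO₃): 30,200 / 100.1 g/mol = 301.7 mol.
Mass of CaCl₂: 301.7 × 111 = 33,490 g.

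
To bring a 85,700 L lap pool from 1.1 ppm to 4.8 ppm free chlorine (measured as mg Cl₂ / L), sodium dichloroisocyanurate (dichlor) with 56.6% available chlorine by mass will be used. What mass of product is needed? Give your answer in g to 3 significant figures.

Chlorine deficit: 4.8 − 1.1 = 3.7 ppm = 3.7 mg/L as Cl₂.
Cl₂ equivalent needed: 3.7 mg/L × 85,700 L = 317,100 mg = 317.1 g.
Product at 56.6% available chlorine: 317.1 / 0.566 = 560.2 g.

560 g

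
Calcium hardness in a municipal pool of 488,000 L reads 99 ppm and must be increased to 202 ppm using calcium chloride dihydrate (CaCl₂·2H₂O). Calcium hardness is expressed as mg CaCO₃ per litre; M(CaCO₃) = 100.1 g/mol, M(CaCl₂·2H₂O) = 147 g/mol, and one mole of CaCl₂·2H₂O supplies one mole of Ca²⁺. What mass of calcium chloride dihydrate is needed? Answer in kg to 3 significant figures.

Hardness to add: (202 − 99) = 103 mg/L as CaCO₃ × 488,000 L = 50,260 g as CaCO₃.
Moles of Ca²⁺ (1 mol Ca²⁺ ≡ 1 mol CaCO₃): 50,260 / 100.1 g/mol = 502.1 mol.
Mass of CaCl₂·2H₂O: 502.1 × 147 = 73,810 g.

73.8 kg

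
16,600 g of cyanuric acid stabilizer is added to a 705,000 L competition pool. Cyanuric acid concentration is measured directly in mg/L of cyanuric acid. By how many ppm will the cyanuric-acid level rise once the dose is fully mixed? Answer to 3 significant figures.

Rise: 16,600 g / 705,000 L × 1000 = 23.55 mg/L.

23.5 ppm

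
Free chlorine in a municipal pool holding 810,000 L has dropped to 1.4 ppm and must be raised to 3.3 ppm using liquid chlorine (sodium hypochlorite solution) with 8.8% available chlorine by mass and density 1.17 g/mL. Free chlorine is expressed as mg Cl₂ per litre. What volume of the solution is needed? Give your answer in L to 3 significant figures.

Chlorine deficit: 3.3 − 1.4 = 1.9 ppm = 1.9 mg/L as Cl₂.
Cl₂ equivalent needed: 1.9 mg/L × 810,000 L = 1,539,000 mg = 1539 g.
Product at 8.8% available chlorine: 1539 / 0.088 = 17,490 g.
Volume at density 1.17 g/mL: 17,490 g ÷ 1.17 g/mL = 14,950 mL.

14.9 L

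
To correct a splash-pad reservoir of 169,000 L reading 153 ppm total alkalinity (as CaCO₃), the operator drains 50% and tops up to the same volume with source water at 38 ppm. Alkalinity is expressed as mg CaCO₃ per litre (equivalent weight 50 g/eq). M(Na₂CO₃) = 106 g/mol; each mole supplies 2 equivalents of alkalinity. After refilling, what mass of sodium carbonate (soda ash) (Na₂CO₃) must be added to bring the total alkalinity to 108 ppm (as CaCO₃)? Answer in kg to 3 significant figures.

2.24 kg

After draining 50% and refilling: 153 × 0.50 + 38 × 0.50 = 95.5 ppm.
Deficit to target: 108 − 95.5 = 12.5 mg/L.
As CaCO₃: 12.5 mg/L × 169,000 L = 2112 g; ÷ 50 g/eq ÷ 2 = 21.12 mol Na₂CO₃.
Mass: 21.12 × 106 = 2239 g.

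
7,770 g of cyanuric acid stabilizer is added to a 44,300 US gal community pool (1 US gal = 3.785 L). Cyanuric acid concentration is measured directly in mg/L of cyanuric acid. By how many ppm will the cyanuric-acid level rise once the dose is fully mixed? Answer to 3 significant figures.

Volume: 44,300 US gal × 3.785 L/gal = 167,676 L.
Rise: 7,770 g / 167,676 L × 1000 = 46.34 mg/L.

46.3 ppm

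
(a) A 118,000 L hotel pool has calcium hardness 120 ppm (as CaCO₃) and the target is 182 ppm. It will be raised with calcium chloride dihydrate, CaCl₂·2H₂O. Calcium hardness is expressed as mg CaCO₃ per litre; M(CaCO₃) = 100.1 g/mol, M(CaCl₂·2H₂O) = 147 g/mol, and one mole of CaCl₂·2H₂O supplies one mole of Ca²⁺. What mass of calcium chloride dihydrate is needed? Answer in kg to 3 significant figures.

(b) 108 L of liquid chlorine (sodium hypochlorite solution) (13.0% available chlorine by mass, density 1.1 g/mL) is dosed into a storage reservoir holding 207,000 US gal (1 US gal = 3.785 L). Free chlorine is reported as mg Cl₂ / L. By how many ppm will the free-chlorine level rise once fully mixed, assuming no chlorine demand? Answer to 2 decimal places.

(a) 10.7 kg; (b) 19.71 ppm

(a) Hardness to add: (182 − 120) = 62 mg/L as CaCO₃ × 118,000 L = 7316 g as CaCO₃.
(a) Moles of Ca²⁺ (1 mol Ca²⁺ ≡ 1 mol CaCO₃): 7316 / 100.1 g/mol = 73.09 mol.
(a) Mass of CaCl₂·2H₂O: 73.09 × 147 = 10,740 g.

(b) Volume: 207,000 US gal × 3.785 L/gal = 783,495 L.
(b) Mass of solution: 108 L × 1000 mL/L × 1.1 g/mL = 118,800 g.
(b) Available chlorine delivered: 118,800 g × 0.13 = 15,440 g as Cl₂.
(b) Concentration rise: 15,440 g / 783,495 L = 19.71 mg/L = 19.71 ppm.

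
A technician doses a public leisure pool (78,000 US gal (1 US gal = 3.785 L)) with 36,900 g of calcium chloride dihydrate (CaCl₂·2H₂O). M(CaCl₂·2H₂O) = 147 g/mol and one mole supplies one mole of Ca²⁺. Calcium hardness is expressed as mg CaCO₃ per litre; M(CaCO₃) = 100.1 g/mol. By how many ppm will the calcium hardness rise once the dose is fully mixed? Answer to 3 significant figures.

85.1 ppm

Volume: 78,000 US gal × 3.785 L/gal = 295,230 L.
Moles of Ca²⁺: 36,900 g ÷ 147 g/mol = 251 mol.
As CaCO₃: 251 mol × 100.1 g/mol = 25,130 g.
Rise: 25,130 g / 295,230 L × 1000 = 85.11 mg/L.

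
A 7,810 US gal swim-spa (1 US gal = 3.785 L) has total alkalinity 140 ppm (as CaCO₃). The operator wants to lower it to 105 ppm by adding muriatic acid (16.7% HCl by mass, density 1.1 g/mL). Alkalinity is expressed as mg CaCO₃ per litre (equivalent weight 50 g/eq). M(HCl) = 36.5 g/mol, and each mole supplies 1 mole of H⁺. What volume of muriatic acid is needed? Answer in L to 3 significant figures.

Volume: 7,810 US gal × 3.785 L/gal = 29,561 L.
Alkalinity to neutralize: (140 − 105) = 35 mg/L as CaCO₃ × 29,561 L = 1035 g as CaCO₃.
Equivalents of H⁺ required: 1035 ÷ 50 g/eq = 20.69 eq = 20.69 mol HCl.
Mass of HCl: 20.69 × 36.5 = 755.3 g.
Mass of 16.7% solution: 755.3 / 0.167 = 4523 g.
Volume: 4523 g ÷ 1.1 g/mL = 4111 mL.

4.11 L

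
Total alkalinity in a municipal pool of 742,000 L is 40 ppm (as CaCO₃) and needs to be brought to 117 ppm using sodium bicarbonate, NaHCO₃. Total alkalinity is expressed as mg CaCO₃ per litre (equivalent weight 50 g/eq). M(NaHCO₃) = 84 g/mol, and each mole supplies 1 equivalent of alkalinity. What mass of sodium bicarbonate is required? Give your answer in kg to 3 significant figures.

96.0 kg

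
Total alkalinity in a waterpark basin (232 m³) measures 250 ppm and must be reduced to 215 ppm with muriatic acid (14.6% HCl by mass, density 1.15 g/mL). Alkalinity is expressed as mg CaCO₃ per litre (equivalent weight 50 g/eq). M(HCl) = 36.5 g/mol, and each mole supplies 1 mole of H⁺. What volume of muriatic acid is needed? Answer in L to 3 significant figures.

Volume: 232 m³ = 232,000 L.
Alkalinity to neutralize: (250 − 215) = 35 mg/L as CaCO₃ × 232,000 L = 8120 g as CaCO₃.
Equivalents of H⁺ required: 8120 ÷ 50 g/eq = 162.4 eq = 162.4 mol HCl.
Mass of HCl: 162.4 × 36.5 = 5928 g.
Mass of 14.6% solution: 5928 / 0.146 = 40,600 g.
Volume: 40,600 g ÷ 1.15 g/mL = 35,300 mL.

35.3 L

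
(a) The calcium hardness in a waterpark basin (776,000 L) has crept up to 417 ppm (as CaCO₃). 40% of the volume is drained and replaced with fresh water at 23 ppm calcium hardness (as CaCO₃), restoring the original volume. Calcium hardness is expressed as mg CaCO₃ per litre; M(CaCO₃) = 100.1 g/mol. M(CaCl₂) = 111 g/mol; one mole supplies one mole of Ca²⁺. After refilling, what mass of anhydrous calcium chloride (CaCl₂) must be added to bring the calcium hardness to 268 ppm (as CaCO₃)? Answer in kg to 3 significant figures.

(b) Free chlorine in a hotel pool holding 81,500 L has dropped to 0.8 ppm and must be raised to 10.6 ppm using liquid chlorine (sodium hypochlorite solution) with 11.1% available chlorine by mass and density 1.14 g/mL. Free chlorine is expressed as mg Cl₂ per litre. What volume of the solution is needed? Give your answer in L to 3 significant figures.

(a) 7.40 kg; (b) 6.31 L

(a) After draining 40% and refilling: 417 × 0.60 + 23 × 0.40 = 259.4 ppm.
(a) Deficit to target: 268 − 259.4 = 8.6 mg/L.
(a) As CaCO₃: 8.6 mg/L × 776,000 L = 6674 g; ÷ 100.1 = 66.67 mol Ca²⁺.
(a) Mass: 66.67 × 111 = 7400 g.

(b) Chlorine deficit: 10.6 − 0.8 = 9.8 ppm = 9.8 mg/L as Cl₂.
(b) Cl₂ equivalent needed: 9.8 mg/L × 81,500 L = 798,700 mg = 798.7 g.
(b) Product at 11.1% available chlorine: 798.7 / 0.111 = 7195 g.
(b) Volume at density 1.14 g/mL: 7195 g ÷ 1.14 g/mL = 6312 mL.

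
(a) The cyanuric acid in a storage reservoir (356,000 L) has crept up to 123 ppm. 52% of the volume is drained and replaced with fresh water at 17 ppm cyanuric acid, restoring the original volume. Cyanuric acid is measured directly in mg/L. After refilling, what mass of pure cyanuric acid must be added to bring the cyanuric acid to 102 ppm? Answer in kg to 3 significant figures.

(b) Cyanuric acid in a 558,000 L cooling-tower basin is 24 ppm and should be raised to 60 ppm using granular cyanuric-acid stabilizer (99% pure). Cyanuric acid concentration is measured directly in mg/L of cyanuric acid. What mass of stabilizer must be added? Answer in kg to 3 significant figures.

(a) After draining 52% and refilling: 123 × 0.48 + 17 × 0.52 = 67.88 ppm.
(a) Deficit to target: 102 − 67.88 = 34.12 mg/L.
(a) Mass: 34.12 mg/L × 356,000 L = 12,150 g cyanuric acid.

(b) CYA to add: (60 − 24) = 36 mg/L × 558,000 L = 20,090 g cyanuric acid.
(b) At 99% purity: 20,090 / 0.99 = 20,290 g product.

(a) 12.1 kg; (b) 20.3 kg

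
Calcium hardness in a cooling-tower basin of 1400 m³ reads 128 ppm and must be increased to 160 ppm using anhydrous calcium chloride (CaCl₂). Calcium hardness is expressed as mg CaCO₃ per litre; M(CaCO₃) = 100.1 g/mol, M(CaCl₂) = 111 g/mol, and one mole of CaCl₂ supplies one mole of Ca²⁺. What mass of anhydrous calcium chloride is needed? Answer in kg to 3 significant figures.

Volume: 1400 m³ = 1,400,000 L.
Hardness to add: (160 − 128) = 32 mg/L as CaCO₃ × 1,400,000 L = 44,800 g as CaCO₃.
Moles of Ca²⁺ (1 mol Ca²⁺ ≡ 1 mol CaCO₃): 44,800 / 100.1 g/mol = 447.6 mol.
Mass of CaCl₂: 447.6 × 111 = 49,680 g.

49.7 kg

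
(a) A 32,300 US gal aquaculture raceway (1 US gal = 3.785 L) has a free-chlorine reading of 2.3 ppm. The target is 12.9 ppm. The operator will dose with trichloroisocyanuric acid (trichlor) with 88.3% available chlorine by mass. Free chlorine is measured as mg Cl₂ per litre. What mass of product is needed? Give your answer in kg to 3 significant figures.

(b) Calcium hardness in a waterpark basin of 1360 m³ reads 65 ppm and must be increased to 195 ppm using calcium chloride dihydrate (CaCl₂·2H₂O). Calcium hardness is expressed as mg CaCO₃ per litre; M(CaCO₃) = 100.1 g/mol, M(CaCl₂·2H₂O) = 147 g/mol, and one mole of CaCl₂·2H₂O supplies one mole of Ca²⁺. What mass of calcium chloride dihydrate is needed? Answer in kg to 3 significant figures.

(a) Volume: 32,300 US gal × 3.785 L/gal = 122,256 L.
(a) Chlorine deficit: 12.9 − 2.3 = 10.6 ppm = 10.6 mg/L as Cl₂.
(a) Cl₂ equivalent needed: 10.6 mg/L × 122,256 L = 1,296,000 mg = 1296 g.
(a) Product at 88.3% available chlorine: 1296 / 0.883 = 1468 g.

(b) Volume: 1360 m³ = 1,360,000 L.
(b) Hardness to add: (195 − 65) = 130 mg/L as CaCO₃ × 1,360,000 L = 176,800 g as CaCO₃.
(b) Moles of Ca²⁺ (1 mol Ca²⁺ ≡ 1 mol CaCO₃): 176,800 / 100.1 g/mol = 1766 mol.
(b) Mass of CaCl₂·2H₂O: 1766 × 147 = 259,600 g.

(a) 1.47 kg; (b) 260 kg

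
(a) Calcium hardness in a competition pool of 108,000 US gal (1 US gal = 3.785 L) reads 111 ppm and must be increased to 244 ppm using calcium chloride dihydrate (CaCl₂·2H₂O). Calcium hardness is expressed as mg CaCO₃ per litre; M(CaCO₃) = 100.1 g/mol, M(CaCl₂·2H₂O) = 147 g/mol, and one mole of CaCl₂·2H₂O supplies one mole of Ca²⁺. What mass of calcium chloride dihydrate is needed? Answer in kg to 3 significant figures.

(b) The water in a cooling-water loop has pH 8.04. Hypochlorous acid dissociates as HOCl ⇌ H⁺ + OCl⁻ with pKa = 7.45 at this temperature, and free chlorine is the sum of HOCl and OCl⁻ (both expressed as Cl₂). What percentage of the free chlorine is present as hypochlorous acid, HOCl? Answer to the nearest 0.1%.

(a) Volume: 108,000 US gal × 3.785 L/gal = 408,780 L.
(a) Hardness to add: (244 − 111) = 133 mg/L as CaCO₃ × 408,780 L = 54,370 g as CaCO₃.
(a) Moles of Ca²⁺ (1 mol Ca²⁺ ≡ 1 mol CaCO₃): 54,370 / 100.1 g/mol = 543.1 mol.
(a) Mass of CaCl₂·2H₂O: 543.1 × 147 = 79,840 g.

(b) [OCl⁻]/[HOCl] = 10^(pH − pKa) = 10^(8.04 − 7.45) = 10^0.59 = 3.89.
(b) Fraction as HOCl = 1 / (1 + 3.89) = 0.2045.

(a) 79.8 kg; (b) 20.4%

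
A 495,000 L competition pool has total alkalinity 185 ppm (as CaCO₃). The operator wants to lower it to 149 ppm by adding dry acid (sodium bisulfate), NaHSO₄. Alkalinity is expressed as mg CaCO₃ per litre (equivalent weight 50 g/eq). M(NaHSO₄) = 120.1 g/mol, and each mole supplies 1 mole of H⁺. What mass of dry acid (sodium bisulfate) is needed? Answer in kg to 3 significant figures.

Alkalinity to neutralize: (185 − 149) = 36 mg/L as CaCO₃ × 495,000 L = 17,820 g as CaCO₃.
Equivalents of H⁺ required: 17,820 ÷ 50 g/eq = 356.4 eq = 356.4 mol NaHSO₄.
Mass of NaHSO₄: 356.4 × 120.1 = 42,800 g.

42.8 kg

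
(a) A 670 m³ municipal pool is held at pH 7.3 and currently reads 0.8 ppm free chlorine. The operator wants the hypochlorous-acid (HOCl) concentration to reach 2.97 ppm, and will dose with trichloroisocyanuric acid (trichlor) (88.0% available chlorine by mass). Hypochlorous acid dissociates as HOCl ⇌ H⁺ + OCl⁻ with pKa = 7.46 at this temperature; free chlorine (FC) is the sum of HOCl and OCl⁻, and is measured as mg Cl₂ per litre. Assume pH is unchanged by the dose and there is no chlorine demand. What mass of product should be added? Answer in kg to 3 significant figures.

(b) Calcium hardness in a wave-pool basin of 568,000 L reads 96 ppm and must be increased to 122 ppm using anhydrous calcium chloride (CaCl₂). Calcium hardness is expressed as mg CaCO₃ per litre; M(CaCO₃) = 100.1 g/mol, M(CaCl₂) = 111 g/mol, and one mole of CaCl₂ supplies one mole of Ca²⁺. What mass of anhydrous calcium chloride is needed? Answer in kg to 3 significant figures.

(a) 3.22 kg; (b) 16.4 kg

(a) Volume: 670 m³ = 670,000 L.
(a) [OCl⁻]/[HOCl] = 10^(pH − pKa) = 10^(7.3 − 7.46) = 0.6918; fraction as HOCl = 1/(1 + 0.6918) = 0.5911.
(a) Free chlorine required for 2.97 ppm HOCl: 2.97 / 0.5911 = 5.025 ppm.
(a) FC to add: 5.025 − 0.8 = 4.225 mg/L as Cl₂.
(a) Cl₂ equivalent: 4.225 mg/L × 670,000 L = 2831 g.
(a) Product at 88.0% available Cl: 2831 / 0.88 = 3217 g.

(b) Hardness to add: (122 − 96) = 26 mg/L as CaCO₃ × 568,000 L = 14,770 g as CaCO₃.
(b) Moles of Ca²⁺ (1 mol Ca²⁺ ≡ 1 mol CaCO₃): 14,770 / 100.1 g/mol = 147.5 mol.
(b) Mass of CaCl₂: 147.5 × 111 = 16,380 g.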